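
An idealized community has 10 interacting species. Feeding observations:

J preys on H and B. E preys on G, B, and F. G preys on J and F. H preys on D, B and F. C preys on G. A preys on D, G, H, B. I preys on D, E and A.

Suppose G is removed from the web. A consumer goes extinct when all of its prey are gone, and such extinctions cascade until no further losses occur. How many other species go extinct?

Remove G.
Round 1: C (all prey gone) → extinct.
No further losses. Total secondary extinctions: 1.

1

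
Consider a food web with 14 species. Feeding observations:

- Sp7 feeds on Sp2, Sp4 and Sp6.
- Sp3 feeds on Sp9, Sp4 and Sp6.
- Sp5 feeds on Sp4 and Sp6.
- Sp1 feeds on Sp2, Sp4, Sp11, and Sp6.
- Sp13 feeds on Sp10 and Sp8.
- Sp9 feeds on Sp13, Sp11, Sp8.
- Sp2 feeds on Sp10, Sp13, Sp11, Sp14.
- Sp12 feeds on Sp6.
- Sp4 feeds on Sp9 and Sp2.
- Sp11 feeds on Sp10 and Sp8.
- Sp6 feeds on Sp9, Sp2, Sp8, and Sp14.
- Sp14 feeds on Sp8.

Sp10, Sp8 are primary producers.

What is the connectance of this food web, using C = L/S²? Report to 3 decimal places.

C = 0.158

The web has S = 14 species and L = 31 feeding links.
C = L / S² = 31 / 196 = 0.1582 ≈ 0.158.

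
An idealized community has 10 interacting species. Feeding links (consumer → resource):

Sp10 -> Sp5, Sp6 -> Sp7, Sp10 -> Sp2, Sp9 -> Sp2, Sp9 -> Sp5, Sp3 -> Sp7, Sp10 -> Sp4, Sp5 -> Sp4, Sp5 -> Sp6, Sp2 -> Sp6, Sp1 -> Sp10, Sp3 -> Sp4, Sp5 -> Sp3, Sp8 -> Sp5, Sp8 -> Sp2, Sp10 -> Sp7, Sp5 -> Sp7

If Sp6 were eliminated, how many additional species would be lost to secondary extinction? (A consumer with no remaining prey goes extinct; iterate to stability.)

1

Remove Sp6.
Round 1: Sp2 (all prey gone) → extinct.
No further losses. Total secondary extinctions: 1.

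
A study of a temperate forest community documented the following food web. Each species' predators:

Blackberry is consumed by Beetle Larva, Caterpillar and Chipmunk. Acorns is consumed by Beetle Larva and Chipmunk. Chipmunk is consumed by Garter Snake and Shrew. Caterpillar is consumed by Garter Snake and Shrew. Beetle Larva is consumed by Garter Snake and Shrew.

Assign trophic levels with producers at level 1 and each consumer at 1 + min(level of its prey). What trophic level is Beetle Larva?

Acorns is a producer → level 1.
Beetle Larva eats Acorns → level 2.

Trophic level 2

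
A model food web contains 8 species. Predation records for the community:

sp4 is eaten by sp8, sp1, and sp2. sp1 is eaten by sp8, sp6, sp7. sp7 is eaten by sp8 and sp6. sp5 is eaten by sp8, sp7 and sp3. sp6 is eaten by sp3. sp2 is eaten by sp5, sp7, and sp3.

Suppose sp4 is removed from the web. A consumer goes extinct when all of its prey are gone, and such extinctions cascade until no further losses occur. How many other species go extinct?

7

Remove sp4.
Round 1: sp1 (all prey gone), sp2 (all prey gone) → extinct.
Round 2: sp5 (all prey gone) → extinct.
Round 3: sp7 (all prey gone) → extinct.
Round 4: sp6 (all prey gone), sp8 (all prey gone) → extinct.
Round 5: sp3 (all prey gone) → extinct.
No further losses. Total secondary extinctions: 7.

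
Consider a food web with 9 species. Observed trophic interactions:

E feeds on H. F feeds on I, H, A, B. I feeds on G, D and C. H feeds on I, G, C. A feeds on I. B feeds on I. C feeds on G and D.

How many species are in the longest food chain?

One longest chain: D → C → I → H → E.
It has 5 species and 4 links.

5 species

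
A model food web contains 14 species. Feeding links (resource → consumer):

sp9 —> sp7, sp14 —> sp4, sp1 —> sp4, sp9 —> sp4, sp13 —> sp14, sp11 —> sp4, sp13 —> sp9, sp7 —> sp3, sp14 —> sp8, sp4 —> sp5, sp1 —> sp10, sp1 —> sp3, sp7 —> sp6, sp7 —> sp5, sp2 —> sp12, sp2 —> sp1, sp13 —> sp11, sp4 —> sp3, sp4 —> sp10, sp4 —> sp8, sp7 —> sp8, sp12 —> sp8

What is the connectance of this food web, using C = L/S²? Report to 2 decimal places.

C = 0.11

The web has S = 14 species and L = 22 feeding links.
C = L / S² = 22 / 196 = 0.1122 ≈ 0.11.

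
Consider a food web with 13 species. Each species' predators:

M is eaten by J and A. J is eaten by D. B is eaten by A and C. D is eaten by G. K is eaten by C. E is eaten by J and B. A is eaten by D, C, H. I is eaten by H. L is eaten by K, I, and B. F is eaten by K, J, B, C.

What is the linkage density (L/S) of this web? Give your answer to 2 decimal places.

L/S = 1.54

There are L = 20 links among S = 13 species.
L/S = 20/13 = 1.5385 ≈ 1.54.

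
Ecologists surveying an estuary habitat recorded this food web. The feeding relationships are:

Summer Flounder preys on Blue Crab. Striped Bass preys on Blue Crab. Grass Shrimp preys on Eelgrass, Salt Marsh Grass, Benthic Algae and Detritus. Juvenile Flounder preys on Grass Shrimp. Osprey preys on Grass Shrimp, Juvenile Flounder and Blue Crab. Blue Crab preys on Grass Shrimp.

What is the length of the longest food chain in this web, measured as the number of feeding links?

3 links

One longest chain: Detritus → Grass Shrimp → Blue Crab → Striped Bass.
It has 4 species and 3 links.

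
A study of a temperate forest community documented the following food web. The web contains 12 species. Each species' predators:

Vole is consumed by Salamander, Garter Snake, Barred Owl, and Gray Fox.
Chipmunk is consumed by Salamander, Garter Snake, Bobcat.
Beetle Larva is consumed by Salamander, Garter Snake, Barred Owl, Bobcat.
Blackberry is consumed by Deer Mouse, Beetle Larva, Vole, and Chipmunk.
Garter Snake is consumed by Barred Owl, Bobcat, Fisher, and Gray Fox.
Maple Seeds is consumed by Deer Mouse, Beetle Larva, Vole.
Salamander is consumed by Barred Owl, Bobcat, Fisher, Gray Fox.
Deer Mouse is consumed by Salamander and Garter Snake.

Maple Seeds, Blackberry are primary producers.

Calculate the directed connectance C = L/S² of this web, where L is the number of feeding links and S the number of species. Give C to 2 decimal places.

The web has S = 12 species and L = 28 feeding links.
C = L / S² = 28 / 144 = 0.1944 ≈ 0.19.

C = 0.19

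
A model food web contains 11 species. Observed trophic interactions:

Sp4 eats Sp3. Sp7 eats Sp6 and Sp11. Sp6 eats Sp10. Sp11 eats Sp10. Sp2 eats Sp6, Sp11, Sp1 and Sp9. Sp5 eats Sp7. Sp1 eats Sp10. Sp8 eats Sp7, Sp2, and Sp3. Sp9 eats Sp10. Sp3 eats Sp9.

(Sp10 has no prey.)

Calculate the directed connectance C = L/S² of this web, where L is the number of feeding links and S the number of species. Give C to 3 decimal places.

C = 0.132

The web has S = 11 species and L = 16 feeding links.
C = L / S² = 16 / 121 = 0.1322 ≈ 0.132.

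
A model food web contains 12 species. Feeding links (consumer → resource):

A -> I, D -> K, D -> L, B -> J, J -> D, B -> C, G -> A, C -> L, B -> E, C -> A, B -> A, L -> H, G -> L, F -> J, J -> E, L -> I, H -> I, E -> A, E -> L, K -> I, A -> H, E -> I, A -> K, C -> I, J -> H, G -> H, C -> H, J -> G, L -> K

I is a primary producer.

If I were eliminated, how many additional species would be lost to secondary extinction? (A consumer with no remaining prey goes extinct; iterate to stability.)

Remove I.
Round 1: H (all prey gone), K (all prey gone) → extinct.
Round 2: L (all prey gone), A (all prey gone) → extinct.
Round 3: C (all prey gone), G (all prey gone), E (all prey gone), D (all prey gone) → extinct.
Round 4: J (all prey gone) → extinct.
Round 5: F (all prey gone), B (all prey gone) → extinct.
No further losses. Total secondary extinctions: 11.

11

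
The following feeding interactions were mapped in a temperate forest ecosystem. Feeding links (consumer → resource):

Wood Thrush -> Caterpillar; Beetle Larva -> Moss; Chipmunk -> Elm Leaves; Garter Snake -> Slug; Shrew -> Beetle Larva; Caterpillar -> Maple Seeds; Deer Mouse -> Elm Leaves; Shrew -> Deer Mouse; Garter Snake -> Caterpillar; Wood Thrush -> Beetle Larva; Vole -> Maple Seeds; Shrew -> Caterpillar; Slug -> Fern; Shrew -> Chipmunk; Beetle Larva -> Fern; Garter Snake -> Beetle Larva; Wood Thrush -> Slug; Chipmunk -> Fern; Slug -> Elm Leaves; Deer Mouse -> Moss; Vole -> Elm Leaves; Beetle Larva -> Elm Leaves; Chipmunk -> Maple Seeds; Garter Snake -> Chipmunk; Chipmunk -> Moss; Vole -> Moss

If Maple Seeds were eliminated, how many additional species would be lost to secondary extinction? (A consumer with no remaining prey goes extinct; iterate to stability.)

Remove Maple Seeds.
Round 1: Caterpillar (all prey gone) → extinct.
No further losses. Total secondary extinctions: 1.

1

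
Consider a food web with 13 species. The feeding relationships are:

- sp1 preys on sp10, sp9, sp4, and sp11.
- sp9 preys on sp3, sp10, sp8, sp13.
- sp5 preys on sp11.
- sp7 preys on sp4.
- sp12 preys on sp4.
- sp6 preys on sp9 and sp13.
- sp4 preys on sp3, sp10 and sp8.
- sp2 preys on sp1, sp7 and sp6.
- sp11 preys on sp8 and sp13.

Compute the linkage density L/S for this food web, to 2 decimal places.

There are L = 21 links among S = 13 species.
L/S = 21/13 = 1.6154 ≈ 1.62.

L/S = 1.62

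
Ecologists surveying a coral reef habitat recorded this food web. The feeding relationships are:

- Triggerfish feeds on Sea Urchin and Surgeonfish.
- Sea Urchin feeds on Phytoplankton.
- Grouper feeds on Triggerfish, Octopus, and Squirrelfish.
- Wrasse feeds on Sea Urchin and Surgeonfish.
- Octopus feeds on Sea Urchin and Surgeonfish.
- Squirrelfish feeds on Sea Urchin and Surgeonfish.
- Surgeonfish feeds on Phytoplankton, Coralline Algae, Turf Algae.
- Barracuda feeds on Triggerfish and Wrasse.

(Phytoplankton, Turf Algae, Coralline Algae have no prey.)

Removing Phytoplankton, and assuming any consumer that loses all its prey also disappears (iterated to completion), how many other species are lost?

Remove Phytoplankton.
Round 1: Sea Urchin (all prey gone) → extinct.
No further losses. Total secondary extinctions: 1.

1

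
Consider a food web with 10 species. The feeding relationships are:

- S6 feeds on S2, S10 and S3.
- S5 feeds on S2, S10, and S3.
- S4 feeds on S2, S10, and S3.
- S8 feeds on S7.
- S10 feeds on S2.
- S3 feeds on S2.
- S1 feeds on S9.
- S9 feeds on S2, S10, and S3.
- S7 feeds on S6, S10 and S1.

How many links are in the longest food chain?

5 links

One longest chain: S2 → S3 → S9 → S1 → S7 → S8.
It has 6 species and 5 links.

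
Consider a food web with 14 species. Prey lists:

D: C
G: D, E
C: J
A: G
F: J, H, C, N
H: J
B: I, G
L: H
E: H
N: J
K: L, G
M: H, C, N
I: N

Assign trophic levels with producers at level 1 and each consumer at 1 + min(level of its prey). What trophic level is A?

Trophic level 5

J is a producer → level 1.
H eats J → level 2.
E eats H → level 3.
G eats E → level 4.
A eats G → level 5.
No prey of A is below level 4, so 5 is the minimum.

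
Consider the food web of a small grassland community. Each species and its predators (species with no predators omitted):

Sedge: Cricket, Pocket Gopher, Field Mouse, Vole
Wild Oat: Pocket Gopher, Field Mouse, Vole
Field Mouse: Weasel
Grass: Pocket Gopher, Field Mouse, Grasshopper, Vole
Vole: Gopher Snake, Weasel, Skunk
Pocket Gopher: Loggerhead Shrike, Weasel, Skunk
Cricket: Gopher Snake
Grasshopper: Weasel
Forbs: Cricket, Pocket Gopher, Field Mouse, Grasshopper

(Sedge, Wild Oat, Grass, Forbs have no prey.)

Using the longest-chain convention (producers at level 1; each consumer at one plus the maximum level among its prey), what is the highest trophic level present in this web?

3

Producers (level 1): Sedge, Wild Oat, Grass, Forbs.
Sedge → Vole → Gopher Snake gives Gopher Snake level 3.
No species has a prey at level 3, so no species reaches level 4.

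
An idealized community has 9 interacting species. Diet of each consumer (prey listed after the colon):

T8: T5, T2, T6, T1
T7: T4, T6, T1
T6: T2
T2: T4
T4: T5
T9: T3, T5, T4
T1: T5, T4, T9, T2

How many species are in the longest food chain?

5 species

One longest chain: T5 → T4 → T2 → T6 → T8.
It has 5 species and 4 links.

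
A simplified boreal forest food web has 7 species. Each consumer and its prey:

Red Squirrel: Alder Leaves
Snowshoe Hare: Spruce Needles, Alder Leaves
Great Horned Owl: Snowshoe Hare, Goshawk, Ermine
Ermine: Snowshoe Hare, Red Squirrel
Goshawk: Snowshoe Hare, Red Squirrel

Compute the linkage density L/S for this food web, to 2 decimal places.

L/S = 1.43

There are L = 10 links among S = 7 species.
L/S = 10/7 = 1.4286 ≈ 1.43.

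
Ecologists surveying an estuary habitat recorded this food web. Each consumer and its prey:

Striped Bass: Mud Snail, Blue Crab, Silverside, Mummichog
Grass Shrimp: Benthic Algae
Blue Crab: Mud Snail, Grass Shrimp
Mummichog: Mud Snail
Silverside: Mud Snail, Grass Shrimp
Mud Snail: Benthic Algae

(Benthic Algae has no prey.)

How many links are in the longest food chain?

One longest chain: Benthic Algae → Mud Snail → Blue Crab → Striped Bass.
It has 4 species and 3 links.

3 links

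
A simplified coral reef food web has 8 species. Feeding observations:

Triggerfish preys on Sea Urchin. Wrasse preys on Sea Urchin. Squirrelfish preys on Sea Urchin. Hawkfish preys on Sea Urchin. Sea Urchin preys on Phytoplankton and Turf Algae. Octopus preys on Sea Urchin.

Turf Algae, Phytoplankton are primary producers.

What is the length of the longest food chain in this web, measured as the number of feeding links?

One longest chain: Turf Algae → Sea Urchin → Squirrelfish.
It has 3 species and 2 links.

2 links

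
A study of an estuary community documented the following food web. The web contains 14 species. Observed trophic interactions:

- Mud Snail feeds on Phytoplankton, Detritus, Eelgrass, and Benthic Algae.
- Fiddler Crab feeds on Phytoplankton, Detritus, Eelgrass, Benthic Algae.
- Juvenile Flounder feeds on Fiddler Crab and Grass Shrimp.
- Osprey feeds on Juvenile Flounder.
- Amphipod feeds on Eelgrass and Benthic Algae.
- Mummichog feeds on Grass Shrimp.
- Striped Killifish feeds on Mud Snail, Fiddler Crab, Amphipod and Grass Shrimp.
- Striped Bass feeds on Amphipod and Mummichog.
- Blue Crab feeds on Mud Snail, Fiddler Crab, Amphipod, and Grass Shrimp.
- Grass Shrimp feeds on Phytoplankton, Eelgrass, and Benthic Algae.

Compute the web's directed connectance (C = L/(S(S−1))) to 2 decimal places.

C = 0.15

The web has S = 14 species and L = 27 feeding links.
C = L / (S(S−1)) = 27 / 182 = 0.1484 ≈ 0.15.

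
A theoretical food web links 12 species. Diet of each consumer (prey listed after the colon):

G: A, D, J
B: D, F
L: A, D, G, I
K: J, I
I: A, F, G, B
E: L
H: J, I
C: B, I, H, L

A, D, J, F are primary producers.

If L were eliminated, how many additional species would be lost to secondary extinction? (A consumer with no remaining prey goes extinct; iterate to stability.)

1

Remove L.
Round 1: E (all prey gone) → extinct.
No further losses. Total secondary extinctions: 1.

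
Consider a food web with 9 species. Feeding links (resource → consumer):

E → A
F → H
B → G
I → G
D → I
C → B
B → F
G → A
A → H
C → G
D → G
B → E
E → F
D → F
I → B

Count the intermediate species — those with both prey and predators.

6

Intermediate species (has both prey and predators): I, B, G, E, A, F.
Count: 6.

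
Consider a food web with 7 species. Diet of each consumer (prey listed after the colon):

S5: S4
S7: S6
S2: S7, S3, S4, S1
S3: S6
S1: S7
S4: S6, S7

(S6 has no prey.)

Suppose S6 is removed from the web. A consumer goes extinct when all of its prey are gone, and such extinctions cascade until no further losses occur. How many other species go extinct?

Remove S6.
Round 1: S7 (all prey gone), S3 (all prey gone) → extinct.
Round 2: S4 (all prey gone), S1 (all prey gone) → extinct.
Round 3: S5 (all prey gone), S2 (all prey gone) → extinct.
No further losses. Total secondary extinctions: 6.

6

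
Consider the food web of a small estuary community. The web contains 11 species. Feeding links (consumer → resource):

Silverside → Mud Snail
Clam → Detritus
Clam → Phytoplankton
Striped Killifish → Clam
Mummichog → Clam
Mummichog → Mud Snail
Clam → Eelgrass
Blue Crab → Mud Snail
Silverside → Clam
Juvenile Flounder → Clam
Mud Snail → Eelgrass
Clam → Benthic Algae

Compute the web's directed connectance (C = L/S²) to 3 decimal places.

The web has S = 11 species and L = 12 feeding links.
C = L / S² = 12 / 121 = 0.0992 ≈ 0.099.

C = 0.099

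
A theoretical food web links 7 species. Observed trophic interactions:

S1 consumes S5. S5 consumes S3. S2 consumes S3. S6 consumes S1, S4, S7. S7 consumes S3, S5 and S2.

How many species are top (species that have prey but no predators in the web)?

Top species (has prey, but nothing eats it): S6.
Count: 1.

1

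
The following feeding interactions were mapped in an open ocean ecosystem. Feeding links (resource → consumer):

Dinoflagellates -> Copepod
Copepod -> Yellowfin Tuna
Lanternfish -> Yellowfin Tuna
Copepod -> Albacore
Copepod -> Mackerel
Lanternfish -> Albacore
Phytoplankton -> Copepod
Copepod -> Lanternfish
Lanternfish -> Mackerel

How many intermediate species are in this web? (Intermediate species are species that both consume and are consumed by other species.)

2

Intermediate species (has both prey and predators): Copepod, Lanternfish.
Count: 2.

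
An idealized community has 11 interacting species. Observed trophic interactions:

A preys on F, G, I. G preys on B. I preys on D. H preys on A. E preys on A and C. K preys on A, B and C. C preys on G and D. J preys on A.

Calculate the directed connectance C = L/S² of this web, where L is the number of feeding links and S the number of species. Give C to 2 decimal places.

The web has S = 11 species and L = 14 feeding links.
C = L / S² = 14 / 121 = 0.1157 ≈ 0.12.

C = 0.12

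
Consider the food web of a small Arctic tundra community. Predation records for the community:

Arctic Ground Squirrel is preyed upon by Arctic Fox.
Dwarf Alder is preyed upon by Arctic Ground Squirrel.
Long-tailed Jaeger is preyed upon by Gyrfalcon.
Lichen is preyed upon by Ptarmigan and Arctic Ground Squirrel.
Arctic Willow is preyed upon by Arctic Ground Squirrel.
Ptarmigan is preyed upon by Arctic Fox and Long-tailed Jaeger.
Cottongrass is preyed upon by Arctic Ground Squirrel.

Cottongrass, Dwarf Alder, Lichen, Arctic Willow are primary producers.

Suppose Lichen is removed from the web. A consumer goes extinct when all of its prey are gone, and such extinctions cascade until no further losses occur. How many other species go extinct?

Remove Lichen.
Round 1: Ptarmigan (all prey gone) → extinct.
Round 2: Long-tailed Jaeger (all prey gone) → extinct.
Round 3: Gyrfalcon (all prey gone) → extinct.
No further losses. Total secondary extinctions: 3.

3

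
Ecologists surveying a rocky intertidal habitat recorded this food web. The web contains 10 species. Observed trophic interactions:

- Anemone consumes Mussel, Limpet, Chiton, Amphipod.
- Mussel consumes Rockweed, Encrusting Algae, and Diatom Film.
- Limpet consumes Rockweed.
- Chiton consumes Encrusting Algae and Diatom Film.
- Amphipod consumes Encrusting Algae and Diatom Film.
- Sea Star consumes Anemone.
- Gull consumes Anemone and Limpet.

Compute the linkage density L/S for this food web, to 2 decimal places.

L/S = 1.50

There are L = 15 links among S = 10 species.
L/S = 15/10 = 1.5000 ≈ 1.50.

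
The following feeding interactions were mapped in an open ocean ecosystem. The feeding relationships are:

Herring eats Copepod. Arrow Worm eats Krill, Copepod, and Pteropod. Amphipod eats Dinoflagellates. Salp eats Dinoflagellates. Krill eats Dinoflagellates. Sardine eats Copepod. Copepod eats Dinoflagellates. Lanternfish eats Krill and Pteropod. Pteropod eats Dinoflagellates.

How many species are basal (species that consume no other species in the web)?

Basal species (no prey listed): Dinoflagellates.
Count: 1.

1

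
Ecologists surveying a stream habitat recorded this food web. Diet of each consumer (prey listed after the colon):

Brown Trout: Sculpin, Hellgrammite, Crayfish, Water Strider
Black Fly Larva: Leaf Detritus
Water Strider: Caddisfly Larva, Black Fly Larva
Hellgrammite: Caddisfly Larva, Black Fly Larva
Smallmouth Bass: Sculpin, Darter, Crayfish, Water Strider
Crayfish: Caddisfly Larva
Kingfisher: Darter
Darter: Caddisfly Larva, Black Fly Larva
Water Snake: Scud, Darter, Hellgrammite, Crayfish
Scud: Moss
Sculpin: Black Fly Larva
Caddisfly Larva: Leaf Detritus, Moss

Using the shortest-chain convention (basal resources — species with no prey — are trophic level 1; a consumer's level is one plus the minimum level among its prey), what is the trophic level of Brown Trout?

Trophic level 4

Leaf Detritus has no prey (basal) → level 1.
Caddisfly Larva eats Leaf Detritus → level 2.
Crayfish eats Caddisfly Larva → level 3.
Brown Trout eats Crayfish → level 4.
No prey of Brown Trout is below level 3, so 4 is the minimum.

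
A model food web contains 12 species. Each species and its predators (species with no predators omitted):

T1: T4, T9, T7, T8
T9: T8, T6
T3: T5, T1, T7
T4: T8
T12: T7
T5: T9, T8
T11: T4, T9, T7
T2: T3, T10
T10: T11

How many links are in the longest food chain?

4 links

One longest chain: T2 → T10 → T11 → T9 → T8.
It has 5 species and 4 links.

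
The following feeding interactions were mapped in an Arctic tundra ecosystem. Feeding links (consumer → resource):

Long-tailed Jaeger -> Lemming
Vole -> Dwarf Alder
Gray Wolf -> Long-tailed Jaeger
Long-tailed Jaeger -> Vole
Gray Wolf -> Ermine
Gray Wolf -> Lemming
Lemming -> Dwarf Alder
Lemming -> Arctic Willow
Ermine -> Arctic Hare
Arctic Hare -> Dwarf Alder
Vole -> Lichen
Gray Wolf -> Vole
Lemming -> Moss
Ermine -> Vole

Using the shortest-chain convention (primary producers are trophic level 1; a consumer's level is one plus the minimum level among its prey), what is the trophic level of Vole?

Dwarf Alder is a producer → level 1.
Vole eats Dwarf Alder → level 2.

Trophic level 2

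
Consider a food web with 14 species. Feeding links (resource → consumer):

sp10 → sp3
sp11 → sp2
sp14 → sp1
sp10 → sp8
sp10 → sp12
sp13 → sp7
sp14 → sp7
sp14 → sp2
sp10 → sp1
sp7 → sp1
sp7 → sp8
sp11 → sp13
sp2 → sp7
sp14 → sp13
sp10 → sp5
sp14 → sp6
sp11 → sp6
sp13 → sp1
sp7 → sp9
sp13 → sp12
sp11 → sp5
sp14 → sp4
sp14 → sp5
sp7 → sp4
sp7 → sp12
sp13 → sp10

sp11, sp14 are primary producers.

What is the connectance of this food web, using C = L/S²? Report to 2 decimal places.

The web has S = 14 species and L = 26 feeding links.
C = L / S² = 26 / 196 = 0.1327 ≈ 0.13.

C = 0.13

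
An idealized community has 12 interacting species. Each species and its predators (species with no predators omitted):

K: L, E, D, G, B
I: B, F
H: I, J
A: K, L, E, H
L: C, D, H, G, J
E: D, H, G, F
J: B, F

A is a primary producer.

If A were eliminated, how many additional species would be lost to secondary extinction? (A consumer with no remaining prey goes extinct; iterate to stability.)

Remove A.
Round 1: K (all prey gone) → extinct.
Round 2: L (all prey gone), E (all prey gone) → extinct.
Round 3: C (all prey gone), D (all prey gone), H (all prey gone), G (all prey gone) → extinct.
Round 4: I (all prey gone), J (all prey gone) → extinct.
Round 5: B (all prey gone), F (all prey gone) → extinct.
No further losses. Total secondary extinctions: 11.

11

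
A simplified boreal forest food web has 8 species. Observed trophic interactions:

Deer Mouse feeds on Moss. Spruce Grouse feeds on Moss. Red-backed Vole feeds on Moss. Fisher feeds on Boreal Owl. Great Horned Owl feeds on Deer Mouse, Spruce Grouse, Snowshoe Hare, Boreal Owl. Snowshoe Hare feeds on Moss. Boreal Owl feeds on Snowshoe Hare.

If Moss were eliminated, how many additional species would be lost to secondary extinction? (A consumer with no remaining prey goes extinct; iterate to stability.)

7

Remove Moss.
Round 1: Snowshoe Hare (all prey gone), Deer Mouse (all prey gone), Red-backed Vole (all prey gone), Spruce Grouse (all prey gone) → extinct.
Round 2: Boreal Owl (all prey gone) → extinct.
Round 3: Fisher (all prey gone), Great Horned Owl (all prey gone) → extinct.
No further losses. Total secondary extinctions: 7.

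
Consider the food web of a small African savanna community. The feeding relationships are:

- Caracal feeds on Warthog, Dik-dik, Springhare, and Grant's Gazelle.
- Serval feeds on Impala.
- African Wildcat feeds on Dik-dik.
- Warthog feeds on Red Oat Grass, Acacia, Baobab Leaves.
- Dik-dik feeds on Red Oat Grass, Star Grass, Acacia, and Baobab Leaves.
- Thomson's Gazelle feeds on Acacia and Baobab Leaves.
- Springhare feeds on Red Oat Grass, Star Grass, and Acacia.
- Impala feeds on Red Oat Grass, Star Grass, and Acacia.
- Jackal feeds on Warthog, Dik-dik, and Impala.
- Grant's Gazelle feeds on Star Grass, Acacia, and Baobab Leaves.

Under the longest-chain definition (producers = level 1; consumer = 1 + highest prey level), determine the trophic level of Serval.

Trophic level 3

Red Oat Grass is a producer → level 1.
Impala eats Red Oat Grass (level 1); other prey at levels: Star Grass 1, Acacia 1 → level 2.
Serval eats Impala → level 3.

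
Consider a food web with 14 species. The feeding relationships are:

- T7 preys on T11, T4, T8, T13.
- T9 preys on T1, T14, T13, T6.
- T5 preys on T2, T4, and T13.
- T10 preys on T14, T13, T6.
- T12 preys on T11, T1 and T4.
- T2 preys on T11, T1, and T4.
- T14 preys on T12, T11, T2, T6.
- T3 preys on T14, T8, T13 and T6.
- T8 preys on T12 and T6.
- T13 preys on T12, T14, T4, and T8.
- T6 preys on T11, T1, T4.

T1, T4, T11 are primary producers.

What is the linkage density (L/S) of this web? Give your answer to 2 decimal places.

L/S = 2.64

There are L = 37 links among S = 14 species.
L/S = 37/14 = 2.6429 ≈ 2.64.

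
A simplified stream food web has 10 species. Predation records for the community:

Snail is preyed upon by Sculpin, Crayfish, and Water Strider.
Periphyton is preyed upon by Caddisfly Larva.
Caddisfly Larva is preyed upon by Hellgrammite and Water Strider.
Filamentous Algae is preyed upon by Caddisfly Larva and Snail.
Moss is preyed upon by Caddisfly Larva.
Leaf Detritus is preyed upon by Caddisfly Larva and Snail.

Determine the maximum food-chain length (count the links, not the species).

One longest chain: Filamentous Algae → Snail → Water Strider.
It has 3 species and 2 links.

2 links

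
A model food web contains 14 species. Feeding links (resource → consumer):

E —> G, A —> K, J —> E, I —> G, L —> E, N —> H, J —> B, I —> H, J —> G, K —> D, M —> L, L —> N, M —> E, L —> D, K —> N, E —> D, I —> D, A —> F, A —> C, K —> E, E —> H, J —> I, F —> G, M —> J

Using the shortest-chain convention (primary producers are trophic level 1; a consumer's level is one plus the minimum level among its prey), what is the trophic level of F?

A is a producer → level 1.
F eats A → level 2.

Trophic level 2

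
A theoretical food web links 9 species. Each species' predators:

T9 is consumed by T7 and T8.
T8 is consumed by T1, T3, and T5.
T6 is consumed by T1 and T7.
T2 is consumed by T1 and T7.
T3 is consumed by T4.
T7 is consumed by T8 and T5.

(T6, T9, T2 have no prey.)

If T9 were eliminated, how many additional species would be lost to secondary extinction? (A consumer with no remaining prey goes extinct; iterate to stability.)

0

Remove T9.
Every predator of it retains at least one other prey: T7 still has T6, T2; T8 still has T7.
No consumer loses all prey, so no secondary extinctions occur.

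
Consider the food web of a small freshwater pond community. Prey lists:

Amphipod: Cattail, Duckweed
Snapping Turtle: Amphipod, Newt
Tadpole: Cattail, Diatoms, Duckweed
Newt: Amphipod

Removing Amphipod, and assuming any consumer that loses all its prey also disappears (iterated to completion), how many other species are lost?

2

Remove Amphipod.
Round 1: Newt (all prey gone) → extinct.
Round 2: Snapping Turtle (all prey gone) → extinct.
No further losses. Total secondary extinctions: 2.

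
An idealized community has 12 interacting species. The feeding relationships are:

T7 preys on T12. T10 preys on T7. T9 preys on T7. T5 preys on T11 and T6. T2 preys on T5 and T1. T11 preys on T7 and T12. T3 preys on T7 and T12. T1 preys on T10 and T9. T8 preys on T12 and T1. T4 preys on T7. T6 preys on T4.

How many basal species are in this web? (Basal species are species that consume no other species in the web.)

Basal species (no prey listed): T12.
Count: 1.

1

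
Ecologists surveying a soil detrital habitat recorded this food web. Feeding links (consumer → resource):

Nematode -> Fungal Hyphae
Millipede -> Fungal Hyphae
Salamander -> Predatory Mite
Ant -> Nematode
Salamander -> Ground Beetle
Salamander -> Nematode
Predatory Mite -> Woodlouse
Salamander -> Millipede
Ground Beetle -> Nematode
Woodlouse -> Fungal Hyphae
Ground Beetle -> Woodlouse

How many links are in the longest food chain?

One longest chain: Fungal Hyphae → Woodlouse → Predatory Mite → Salamander.
It has 4 species and 3 links.

3 links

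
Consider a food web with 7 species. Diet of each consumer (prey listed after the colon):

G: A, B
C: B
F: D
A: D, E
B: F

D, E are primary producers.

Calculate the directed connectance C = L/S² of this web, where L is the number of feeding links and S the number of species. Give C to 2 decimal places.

The web has S = 7 species and L = 7 feeding links.
C = L / S² = 7 / 49 = 0.1429 ≈ 0.14.

C = 0.14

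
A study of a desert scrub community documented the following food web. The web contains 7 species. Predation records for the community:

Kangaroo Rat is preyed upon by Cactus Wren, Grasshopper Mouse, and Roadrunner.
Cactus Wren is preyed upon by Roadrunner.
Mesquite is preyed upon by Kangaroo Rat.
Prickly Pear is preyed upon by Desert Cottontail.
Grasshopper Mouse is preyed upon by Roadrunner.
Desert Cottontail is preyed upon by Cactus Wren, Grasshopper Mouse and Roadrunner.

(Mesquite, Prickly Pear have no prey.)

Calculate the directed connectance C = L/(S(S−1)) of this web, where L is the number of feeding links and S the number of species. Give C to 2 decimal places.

C = 0.24

The web has S = 7 species and L = 10 feeding links.
C = L / (S(S−1)) = 10 / 42 = 0.2381 ≈ 0.24.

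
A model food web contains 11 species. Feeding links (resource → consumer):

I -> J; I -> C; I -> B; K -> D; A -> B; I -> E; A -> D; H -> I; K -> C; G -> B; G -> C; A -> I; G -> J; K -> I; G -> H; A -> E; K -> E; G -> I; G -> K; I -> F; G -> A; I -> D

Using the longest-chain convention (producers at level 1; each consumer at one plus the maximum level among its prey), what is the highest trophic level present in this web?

4

Producers (level 1): G.
G → H → I → J gives J level 4.
No species has a prey at level 4, so no species reaches level 5.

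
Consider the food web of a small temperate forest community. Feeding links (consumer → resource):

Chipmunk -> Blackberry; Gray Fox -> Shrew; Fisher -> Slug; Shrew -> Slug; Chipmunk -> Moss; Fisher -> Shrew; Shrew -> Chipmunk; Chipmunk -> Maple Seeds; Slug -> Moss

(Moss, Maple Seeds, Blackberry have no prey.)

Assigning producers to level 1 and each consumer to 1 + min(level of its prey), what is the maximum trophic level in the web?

Producers (level 1): Moss, Maple Seeds, Blackberry.
Following each consumer down to its lowest-level prey: Moss → Slug → Shrew → Gray Fox (levels 1 through 4).
All prey of Gray Fox (Shrew 3) are at level 3 or above, so Gray Fox is at level 1 + 3 = 4.
Every consumer has at least one prey at level 3 or below, so none exceeds level 4.

4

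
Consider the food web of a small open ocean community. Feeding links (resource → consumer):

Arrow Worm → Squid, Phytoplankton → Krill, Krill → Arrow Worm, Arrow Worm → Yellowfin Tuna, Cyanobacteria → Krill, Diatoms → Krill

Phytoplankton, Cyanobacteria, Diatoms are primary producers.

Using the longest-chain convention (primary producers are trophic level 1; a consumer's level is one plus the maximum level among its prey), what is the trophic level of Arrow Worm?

Trophic level 3

Phytoplankton is a producer → level 1.
Krill eats Phytoplankton (level 1); other prey at levels: Cyanobacteria 1, Diatoms 1 → level 2.
Arrow Worm eats Krill → level 3.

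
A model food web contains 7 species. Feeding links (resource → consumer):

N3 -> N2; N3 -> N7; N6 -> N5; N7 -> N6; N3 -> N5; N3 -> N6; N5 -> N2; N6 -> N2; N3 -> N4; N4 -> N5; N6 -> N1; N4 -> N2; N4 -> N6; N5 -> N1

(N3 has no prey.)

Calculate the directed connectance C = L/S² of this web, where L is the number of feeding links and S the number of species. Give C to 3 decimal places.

The web has S = 7 species and L = 14 feeding links.
C = L / S² = 14 / 49 = 0.2857 ≈ 0.286.

C = 0.286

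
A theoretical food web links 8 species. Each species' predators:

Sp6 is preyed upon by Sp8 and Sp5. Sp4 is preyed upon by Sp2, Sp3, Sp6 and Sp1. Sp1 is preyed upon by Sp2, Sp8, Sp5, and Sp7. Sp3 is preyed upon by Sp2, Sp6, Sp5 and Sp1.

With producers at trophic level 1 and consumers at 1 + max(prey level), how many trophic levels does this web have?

4

Producers (level 1): Sp4.
Sp4 → Sp3 → Sp6 → Sp8 gives Sp8 level 4.
No species has a prey at level 4, so no species reaches level 5.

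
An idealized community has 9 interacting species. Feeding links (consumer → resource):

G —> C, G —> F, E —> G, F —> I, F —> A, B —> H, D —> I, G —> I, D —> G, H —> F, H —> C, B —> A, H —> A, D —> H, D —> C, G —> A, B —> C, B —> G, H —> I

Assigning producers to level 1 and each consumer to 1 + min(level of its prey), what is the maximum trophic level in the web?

Producers (level 1): I, C, A.
Following each consumer down to its lowest-level prey: I → G → E (levels 1 through 3).
All prey of E (G 2) are at level 2 or above, so E is at level 1 + 2 = 3.
Every consumer has at least one prey at level 2 or below, so none exceeds level 3.

3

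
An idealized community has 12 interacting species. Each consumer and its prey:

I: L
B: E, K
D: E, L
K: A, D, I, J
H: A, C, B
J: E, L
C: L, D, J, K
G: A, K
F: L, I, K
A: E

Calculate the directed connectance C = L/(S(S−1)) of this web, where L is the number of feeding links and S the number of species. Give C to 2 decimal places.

The web has S = 12 species and L = 24 feeding links.
C = L / (S(S−1)) = 24 / 132 = 0.1818 ≈ 0.18.

C = 0.18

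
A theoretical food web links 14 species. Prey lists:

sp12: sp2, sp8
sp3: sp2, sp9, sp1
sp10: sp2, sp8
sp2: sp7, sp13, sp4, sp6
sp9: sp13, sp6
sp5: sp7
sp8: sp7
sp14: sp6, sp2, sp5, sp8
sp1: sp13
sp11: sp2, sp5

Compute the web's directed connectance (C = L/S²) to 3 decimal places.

C = 0.112

The web has S = 14 species and L = 22 feeding links.
C = L / S² = 22 / 196 = 0.1122 ≈ 0.112.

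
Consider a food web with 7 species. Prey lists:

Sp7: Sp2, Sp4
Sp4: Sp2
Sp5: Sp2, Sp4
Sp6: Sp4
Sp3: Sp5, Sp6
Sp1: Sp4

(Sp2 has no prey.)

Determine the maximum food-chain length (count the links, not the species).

One longest chain: Sp2 → Sp4 → Sp5 → Sp3.
It has 4 species and 3 links.

3 links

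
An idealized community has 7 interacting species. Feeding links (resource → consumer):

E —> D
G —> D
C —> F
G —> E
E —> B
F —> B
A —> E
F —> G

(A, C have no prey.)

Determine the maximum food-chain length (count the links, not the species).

4 links

One longest chain: C → F → G → E → D.
It has 5 species and 4 links.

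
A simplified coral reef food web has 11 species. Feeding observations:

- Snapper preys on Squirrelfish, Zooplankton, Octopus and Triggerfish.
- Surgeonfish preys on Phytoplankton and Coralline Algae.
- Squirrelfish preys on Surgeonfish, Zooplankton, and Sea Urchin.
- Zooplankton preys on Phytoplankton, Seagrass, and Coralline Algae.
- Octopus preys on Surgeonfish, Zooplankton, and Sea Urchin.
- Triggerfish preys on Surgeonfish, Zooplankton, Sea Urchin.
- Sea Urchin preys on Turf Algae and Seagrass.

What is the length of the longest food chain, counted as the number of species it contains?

4 species

One longest chain: Coralline Algae → Surgeonfish → Triggerfish → Snapper.
It has 4 species and 3 links.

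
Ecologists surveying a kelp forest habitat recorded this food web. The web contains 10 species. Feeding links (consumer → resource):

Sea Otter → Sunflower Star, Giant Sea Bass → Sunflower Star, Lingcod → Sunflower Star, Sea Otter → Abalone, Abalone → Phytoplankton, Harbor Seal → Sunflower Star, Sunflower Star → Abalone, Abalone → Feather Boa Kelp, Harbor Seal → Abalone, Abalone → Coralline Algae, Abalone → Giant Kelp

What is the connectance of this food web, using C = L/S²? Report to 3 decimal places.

The web has S = 10 species and L = 11 feeding links.
C = L / S² = 11 / 100 = 0.1100 ≈ 0.110.

C = 0.110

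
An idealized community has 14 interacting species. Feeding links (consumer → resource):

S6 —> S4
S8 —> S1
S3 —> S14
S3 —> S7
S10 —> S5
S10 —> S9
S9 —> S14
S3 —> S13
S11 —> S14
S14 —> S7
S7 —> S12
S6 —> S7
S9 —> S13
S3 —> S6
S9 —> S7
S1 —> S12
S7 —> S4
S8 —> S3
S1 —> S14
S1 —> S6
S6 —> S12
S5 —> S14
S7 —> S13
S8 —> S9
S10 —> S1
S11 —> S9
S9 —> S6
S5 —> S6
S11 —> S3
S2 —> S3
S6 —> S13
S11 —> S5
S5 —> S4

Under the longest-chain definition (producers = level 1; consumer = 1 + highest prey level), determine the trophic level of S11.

S4 is a producer → level 1.
S7 eats S4 (level 1); other prey at levels: S12 1, S13 1 → level 2.
S14 eats S7 → level 3.
S5 eats S14 (level 3); other prey at levels: S4 1, S6 3 → level 4.
S11 eats S5 (level 4); other prey at levels: S14 3, S9 4, S3 4 → level 5.

Trophic level 5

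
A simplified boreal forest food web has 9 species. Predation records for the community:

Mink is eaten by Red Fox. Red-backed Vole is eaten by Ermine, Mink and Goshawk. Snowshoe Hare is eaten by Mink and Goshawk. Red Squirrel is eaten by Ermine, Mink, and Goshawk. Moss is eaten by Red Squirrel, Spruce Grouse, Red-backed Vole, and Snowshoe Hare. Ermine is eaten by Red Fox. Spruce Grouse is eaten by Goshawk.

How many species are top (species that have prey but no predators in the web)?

2

Top species (has prey, but nothing eats it): Goshawk, Red Fox.
Count: 2.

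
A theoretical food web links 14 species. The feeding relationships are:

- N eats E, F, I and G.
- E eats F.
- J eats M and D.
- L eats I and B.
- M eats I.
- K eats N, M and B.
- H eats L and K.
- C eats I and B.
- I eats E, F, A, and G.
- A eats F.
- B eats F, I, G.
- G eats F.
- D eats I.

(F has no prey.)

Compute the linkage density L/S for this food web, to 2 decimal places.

L/S = 1.93

There are L = 27 links among S = 14 species.
L/S = 27/14 = 1.9286 ≈ 1.93.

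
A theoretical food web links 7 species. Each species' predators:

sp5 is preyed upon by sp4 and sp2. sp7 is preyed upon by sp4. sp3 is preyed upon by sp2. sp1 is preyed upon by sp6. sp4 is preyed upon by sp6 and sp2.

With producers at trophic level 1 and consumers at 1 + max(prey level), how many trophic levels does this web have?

3

Producers (level 1): sp5, sp1, sp3, sp7.
sp5 → sp4 → sp6 gives sp6 level 3.
No species has a prey at level 3, so no species reaches level 4.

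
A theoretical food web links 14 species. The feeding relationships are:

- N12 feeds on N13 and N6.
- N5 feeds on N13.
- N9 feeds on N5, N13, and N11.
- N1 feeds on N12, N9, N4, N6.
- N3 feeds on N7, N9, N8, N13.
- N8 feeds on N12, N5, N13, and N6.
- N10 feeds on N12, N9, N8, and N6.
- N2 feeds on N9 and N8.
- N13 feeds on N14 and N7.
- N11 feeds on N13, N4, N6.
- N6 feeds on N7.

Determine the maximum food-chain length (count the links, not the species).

4 links

One longest chain: N7 → N13 → N5 → N9 → N3.
It has 5 species and 4 links.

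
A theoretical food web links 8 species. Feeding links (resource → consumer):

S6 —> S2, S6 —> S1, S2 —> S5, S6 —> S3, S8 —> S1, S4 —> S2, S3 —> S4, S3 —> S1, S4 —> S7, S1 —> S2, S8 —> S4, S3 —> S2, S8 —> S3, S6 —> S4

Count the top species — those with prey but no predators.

2

Top species (has prey, but nothing eats it): S7, S5.
Count: 2.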